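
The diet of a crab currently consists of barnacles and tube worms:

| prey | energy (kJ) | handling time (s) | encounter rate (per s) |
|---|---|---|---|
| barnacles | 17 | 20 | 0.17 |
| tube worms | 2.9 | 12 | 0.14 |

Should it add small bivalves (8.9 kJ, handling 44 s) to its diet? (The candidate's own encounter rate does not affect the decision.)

On barnacles and tube worms alone, R = ΣλE/(1+Σλh) = 3.296/6.08 = 0.5421 kJ/s.
small bivalves: E/h = 8.9/44 = 0.2023 kJ/s.
0.2023 < 0.5421, so adding small bivalves would lower the average — exclude it.

No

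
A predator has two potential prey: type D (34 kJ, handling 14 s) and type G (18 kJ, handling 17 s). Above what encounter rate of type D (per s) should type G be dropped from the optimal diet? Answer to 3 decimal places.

0.055 per s

At the threshold, the rate on type D alone equals the profitability of type G: λ·34/(1 + λ·14) = 18/17 = 1.059.
Rearranging, λ(34 − 1.059×14) = 1.059, so λ = 1.059/19.18 = 0.05521 per s.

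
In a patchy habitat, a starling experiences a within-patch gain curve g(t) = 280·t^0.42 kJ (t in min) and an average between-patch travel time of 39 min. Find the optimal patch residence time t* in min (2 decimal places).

28.24 min

Maximise g(t)/(T+t): set derivative to zero → g'(t)(T+t) = g(t).
g'(t) = 0.42·280·t^-0.58. Setting 0.42·280·t^-0.58 = 280·t^0.42/(39+t) gives 0.42(39+t) = t, so 0.58·t = 0.42×39.
t* = 0.42×39/0.58 = 28.24 min.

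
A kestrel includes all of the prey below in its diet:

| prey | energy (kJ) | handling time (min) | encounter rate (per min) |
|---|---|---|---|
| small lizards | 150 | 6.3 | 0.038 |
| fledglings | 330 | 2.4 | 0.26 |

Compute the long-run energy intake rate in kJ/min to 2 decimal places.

R = Σλ_iE_i / (1 + Σλ_ih_i)
Numerator: 0.038×150 + 0.26×330 = 91.5
Denominator: 1 + 0.038×6.3 + 0.26×2.4 = 1.863
R = 91.5/1.863 = 49.1 kJ/min

49.10 kJ/min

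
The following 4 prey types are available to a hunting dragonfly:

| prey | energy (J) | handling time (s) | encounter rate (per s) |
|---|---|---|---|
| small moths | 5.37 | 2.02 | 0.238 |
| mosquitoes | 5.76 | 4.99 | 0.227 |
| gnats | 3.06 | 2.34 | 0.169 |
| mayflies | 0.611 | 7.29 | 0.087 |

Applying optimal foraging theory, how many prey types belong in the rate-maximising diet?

3

E/h in descending order: small moths 2.66, gnats 1.31, mosquitoes 1.15, mayflies 0.0838 J/s. The optimal diet is the largest prefix of this list for which every included type satisfies E_i/h_i > R on the types above it.
Rate on top 1: 0.8631. gnats: 1.31 > 0.8631 → include.
Rate on top 2: 0.9568. mosquitoes: 1.15 > 0.9568 → include.
Rate on top 3: 1.031. mayflies: 0.0838 < 1.031 → exclude; stop.
Optimal diet: small moths, gnats, mosquitoes — 3 of 4 types.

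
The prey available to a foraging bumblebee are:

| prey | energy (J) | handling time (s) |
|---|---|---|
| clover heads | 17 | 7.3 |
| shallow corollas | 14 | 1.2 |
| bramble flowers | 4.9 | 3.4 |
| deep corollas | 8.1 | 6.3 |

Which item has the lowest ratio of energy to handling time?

In descending order of E/h:
shallow corollas: 14/1.2 = 11.7 J/s
clover heads: 17/7.3 = 2.33 J/s
bramble flowers: 4.9/3.4 = 1.44 J/s
deep corollas: 8.1/6.3 = 1.29 J/s

deep corollas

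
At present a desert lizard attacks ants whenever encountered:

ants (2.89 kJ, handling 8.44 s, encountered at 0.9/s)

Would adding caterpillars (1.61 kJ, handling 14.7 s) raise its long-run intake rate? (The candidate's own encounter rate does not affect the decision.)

No

Current rate: (0.9×2.89)/(1 + 0.9×8.44) = 0.3026 kJ/s.
Profitability of caterpillars: 1.61/14.7 = 0.1095 kJ/s.
Since 0.1095 < R, time spent handling caterpillars is better spent searching.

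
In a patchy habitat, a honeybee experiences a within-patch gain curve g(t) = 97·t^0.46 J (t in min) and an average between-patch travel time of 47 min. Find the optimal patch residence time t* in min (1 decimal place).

By the marginal value theorem, leave when the instantaneous gain rate g'(t) equals the habitat-wide average g(t)/(T + t).
g'(t) = 0.46·97·t^-0.54. Setting 0.46·97·t^-0.54 = 97·t^0.46/(47+t) gives 0.46(47+t) = t, so 0.54·t = 0.46×47.
t* = 0.46×47/0.54 = 40.04 min.

40.0 min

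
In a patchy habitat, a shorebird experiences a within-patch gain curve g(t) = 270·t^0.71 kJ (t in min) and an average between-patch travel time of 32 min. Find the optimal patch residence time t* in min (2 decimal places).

78.34 min

Optimal t* satisfies g'(t*) = g(t*)/(T + t*).
g'(t) = 0.71·270·t^-0.29. Setting 0.71·270·t^-0.29 = 270·t^0.71/(32+t) gives 0.71(32+t) = t, so 0.29·t = 0.71×32.
t* = 0.71×32/0.29 = 78.34 min.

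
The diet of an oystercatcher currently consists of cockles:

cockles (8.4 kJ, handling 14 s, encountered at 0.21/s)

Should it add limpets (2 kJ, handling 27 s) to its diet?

No

On cockles alone, R = ΣλE/(1+Σλh) = 1.764/3.94 = 0.4477 kJ/s.
limpets: E/h = 2/27 = 0.07407 kJ/s.
0.07407 < 0.4477, so adding limpets would lower the average — exclude it.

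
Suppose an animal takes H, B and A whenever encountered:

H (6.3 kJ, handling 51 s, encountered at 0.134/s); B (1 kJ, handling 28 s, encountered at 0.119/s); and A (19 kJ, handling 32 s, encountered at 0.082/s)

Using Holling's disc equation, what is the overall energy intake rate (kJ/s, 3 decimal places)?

Energy encountered per unit search time: 0.134×6.3 + 0.119×1 + 0.082×19 = 2.521 kJ/s.
Handling time per unit search time: 0.134×51 + 0.119×28 + 0.082×32 = 12.79.
Rate = 2.521/(1 + 12.79) = 0.1828 kJ/s.

0.183 kJ/s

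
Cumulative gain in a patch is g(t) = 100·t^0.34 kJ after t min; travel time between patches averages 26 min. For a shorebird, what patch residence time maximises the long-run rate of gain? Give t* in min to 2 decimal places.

By the marginal value theorem, leave when the instantaneous gain rate g'(t) equals the habitat-wide average g(t)/(T + t).
g'(t) = 0.34·100·t^-0.66. Setting 0.34·100·t^-0.66 = 100·t^0.34/(26+t) gives 0.34(26+t) = t, so 0.66·t = 0.34×26.
t* = 0.34×26/0.66 = 13.39 min.

13.39 min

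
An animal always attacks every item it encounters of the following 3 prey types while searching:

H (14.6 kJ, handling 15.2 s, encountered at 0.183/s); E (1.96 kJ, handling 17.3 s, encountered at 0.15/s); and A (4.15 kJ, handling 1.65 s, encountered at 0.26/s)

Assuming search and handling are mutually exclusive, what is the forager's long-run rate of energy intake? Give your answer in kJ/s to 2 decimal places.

0.59 kJ/s

R = Σλ_iE_i / (1 + Σλ_ih_i)
Numerator: 0.183×14.6 + 0.15×1.96 + 0.26×4.15 = 4.045
Denominator: 1 + 0.183×15.2 + 0.15×17.3 + 0.26×1.65 = 6.806
R = 4.045/6.806 = 0.5943 kJ/s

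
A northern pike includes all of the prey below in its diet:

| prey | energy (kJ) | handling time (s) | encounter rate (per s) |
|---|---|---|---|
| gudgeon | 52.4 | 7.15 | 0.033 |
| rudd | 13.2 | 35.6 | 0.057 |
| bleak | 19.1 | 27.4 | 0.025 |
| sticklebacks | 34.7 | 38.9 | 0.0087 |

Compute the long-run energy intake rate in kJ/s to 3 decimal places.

0.760 kJ/s

Energy encountered per unit search time: 0.033×52.4 + 0.057×13.2 + 0.025×19.1 + 0.0087×34.7 = 3.261 kJ/s.
Handling time per unit search time: 0.033×7.15 + 0.057×35.6 + 0.025×27.4 + 0.0087×38.9 = 3.289.
Rate = 3.261/(1 + 3.289) = 0.7604 kJ/s.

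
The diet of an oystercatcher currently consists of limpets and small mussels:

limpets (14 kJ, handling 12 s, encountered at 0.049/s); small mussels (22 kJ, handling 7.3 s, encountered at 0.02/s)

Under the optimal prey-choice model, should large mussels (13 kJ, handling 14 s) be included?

Current rate: (0.049×14 + 0.02×22)/(1 + 0.049×12 + 0.02×7.3) = 0.6494 kJ/s.
large mussels: E/h = 13/14 = 0.9286 kJ/s.
0.9286 > 0.6494, so adding large mussels raises the average — include it.

Yes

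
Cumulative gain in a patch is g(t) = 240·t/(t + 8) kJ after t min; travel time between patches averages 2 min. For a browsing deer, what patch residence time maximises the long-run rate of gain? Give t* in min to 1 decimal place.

By the marginal value theorem, leave when the instantaneous gain rate g'(t) equals the habitat-wide average g(t)/(T + t).
g'(t) = 240·8/(t + 8)². Setting 240·8/(t+8)² = 240t/[(t+8)(2+t)] gives 8(2+t) = t(t+8), so t² = 8×2 = 16.
t* = √16 = 4 min.

4.0 min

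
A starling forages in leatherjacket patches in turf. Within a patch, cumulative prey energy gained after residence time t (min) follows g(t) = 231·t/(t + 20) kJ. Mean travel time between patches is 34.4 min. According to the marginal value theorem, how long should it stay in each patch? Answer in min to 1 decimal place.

26.2 min

Optimal t* satisfies g'(t*) = g(t*)/(T + t*).
g'(t) = 231·20/(t + 20)². Setting 231·20/(t+20)² = 231t/[(t+20)(34.4+t)] gives 20(34.4+t) = t(t+20), so t² = 20×34.4 = 688.
t* = √688 = 26.23 min.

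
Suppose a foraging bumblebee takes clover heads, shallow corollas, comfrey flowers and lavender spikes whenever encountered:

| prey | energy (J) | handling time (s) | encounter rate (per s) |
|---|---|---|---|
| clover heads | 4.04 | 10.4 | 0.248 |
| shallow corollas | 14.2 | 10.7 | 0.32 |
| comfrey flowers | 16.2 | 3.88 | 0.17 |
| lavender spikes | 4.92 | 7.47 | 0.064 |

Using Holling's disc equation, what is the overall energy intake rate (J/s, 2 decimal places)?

1.06 J/s

R = Σλ_iE_i / (1 + Σλ_ih_i)
Numerator: 0.248×4.04 + 0.32×14.2 + 0.17×16.2 + 0.064×4.92 = 8.615
Denominator: 1 + 0.248×10.4 + 0.32×10.7 + 0.17×3.88 + 0.064×7.47 = 8.141
R = 8.615/8.141 = 1.058 J/s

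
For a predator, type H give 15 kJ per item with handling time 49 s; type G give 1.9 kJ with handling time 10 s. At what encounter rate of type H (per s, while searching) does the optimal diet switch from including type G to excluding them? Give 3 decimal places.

0.033 per s

The zero-one rule: include type G iff E₂/h₂ > λE₁/(1+λh₁). Equality gives the switch point.
λE₁h₂ = E₂ + λE₂h₁ ⇒ λ = E₂/(E₁h₂ − E₂h₁) = 1.9/(150 − 93.1) = 0.03339 per s.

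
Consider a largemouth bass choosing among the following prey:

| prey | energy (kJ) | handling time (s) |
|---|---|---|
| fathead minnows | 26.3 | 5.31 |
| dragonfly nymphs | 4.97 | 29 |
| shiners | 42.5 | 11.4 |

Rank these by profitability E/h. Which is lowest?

dragonfly nymphs

Profitability E/h (kJ/s): fathead minnows = 26.3/5.31 = 4.95, dragonfly nymphs = 4.97/29 = 0.171, shiners = 42.5/11.4 = 3.73.
Ranked: fathead minnows > shiners > dragonfly nymphs.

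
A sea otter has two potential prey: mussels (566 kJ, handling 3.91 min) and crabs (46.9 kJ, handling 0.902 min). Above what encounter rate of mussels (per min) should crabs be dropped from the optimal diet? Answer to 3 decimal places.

The zero-one rule: include crabs iff E₂/h₂ > λE₁/(1+λh₁). Equality gives the switch point.
λE₁h₂ = E₂ + λE₂h₁ ⇒ λ = E₂/(E₁h₂ − E₂h₁) = 46.9/(510.5 − 183.4) = 0.1434 per min.

0.143 per min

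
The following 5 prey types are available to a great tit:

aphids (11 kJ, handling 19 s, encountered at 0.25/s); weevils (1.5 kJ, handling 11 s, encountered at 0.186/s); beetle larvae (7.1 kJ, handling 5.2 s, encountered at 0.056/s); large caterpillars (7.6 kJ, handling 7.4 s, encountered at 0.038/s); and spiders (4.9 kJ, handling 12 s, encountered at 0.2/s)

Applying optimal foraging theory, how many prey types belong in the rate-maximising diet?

Rank by E/h (kJ/s): beetle larvae 1.37, large caterpillars 1.03, aphids 0.579, spiders 0.408, weevils 0.136. Include each in turn until the next type's E/h falls below the running intake rate.
Rate on top 1: 0.3079. large caterpillars: 1.03 > 0.3079 → include.
Rate on top 2: 0.4365. aphids: 0.579 > 0.4365 → include.
Rate on top 3: 0.5435. spiders: 0.408 < 0.5435 → exclude; stop.
Optimal diet: beetle larvae, large caterpillars, aphids — 3 of 5 types.

3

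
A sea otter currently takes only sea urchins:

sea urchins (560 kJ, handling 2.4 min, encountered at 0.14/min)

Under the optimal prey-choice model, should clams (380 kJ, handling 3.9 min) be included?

Yes

On sea urchins alone, R = ΣλE/(1+Σλh) = 78.4/1.336 = 58.68 kJ/min.
Profitability of clams: 380/3.9 = 97.44 kJ/min.
97.44 > 58.68, so adding clams raises the average — include it.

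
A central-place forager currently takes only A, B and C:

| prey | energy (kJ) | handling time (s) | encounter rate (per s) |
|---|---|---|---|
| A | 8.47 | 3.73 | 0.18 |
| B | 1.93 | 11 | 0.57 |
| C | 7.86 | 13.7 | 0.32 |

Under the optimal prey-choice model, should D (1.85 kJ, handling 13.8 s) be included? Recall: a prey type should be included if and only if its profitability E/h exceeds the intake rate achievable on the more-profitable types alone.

On A, B and C alone, R = ΣλE/(1+Σλh) = 5.14/12.33 = 0.417 kJ/s.
D: E/h = 1.85/13.8 = 0.1341 kJ/s.
Since 0.1341 < R, time spent handling D is better spent searching.

No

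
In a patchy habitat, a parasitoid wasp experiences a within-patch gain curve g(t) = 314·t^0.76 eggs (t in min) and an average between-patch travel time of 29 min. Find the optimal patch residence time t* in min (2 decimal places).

91.83 min

Maximise g(t)/(T+t): set derivative to zero → g'(t)(T+t) = g(t).
g'(t) = 0.76·314·t^-0.24. Setting 0.76·314·t^-0.24 = 314·t^0.76/(29+t) gives 0.76(29+t) = t, so 0.24·t = 0.76×29.
t* = 0.76×29/0.24 = 91.83 min.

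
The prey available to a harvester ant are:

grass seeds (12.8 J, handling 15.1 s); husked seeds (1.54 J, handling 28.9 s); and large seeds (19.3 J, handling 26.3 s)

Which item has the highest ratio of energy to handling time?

grass seeds

In descending order of E/h:
grass seeds: 12.8/15.1 = 0.848 J/s
large seeds: 19.3/26.3 = 0.734 J/s
husked seeds: 1.54/28.9 = 0.0533 J/s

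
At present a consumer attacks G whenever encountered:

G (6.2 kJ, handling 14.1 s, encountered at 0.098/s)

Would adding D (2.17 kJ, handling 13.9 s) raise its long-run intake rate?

Intake rate on the current diet: R = (0.098×6.2) / (1 + 0.098×14.1) = 0.6076/2.382 = 0.2551 kJ/s.
Profitability of D: 2.17/13.9 = 0.1561 kJ/s.
0.1561 < 0.2551, so adding D would lower the average — exclude it.

No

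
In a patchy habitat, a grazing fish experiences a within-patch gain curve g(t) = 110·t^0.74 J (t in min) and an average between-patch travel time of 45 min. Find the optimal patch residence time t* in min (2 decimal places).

128.08 min

Maximise g(t)/(T+t): set derivative to zero → g'(t)(T+t) = g(t).
g'(t) = 0.74·110·t^-0.26. Setting 0.74·110·t^-0.26 = 110·t^0.74/(45+t) gives 0.74(45+t) = t, so 0.26·t = 0.74×45.
t* = 0.74×45/0.26 = 128.1 min.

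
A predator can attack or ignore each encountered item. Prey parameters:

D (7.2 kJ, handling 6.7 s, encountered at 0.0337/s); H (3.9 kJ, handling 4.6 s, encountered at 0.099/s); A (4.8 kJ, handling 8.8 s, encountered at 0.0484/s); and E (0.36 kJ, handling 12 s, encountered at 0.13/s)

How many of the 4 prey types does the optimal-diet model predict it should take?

3

Rank by E/h (kJ/s): D 1.07, H 0.848, A 0.545, E 0.03. Include each in turn until the next type's E/h falls below the running intake rate.
Rate on top 1: 0.1979. H: 0.848 > 0.1979 → include.
Rate on top 2: 0.374. A: 0.545 > 0.374 → include.
Rate on top 3: 0.4086. E: 0.03 < 0.4086 → exclude; stop.
Optimal diet: D, H, A — 3 of 4 types.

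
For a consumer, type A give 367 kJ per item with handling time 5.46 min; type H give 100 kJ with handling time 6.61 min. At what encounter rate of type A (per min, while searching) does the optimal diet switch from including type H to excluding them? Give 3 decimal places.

Drop type H once their profitability E₂/h₂ falls below the rate achievable on type A alone: E₂/h₂ = λE₁/(1 + λh₁).
Solve for λ: λE₁h₂ = E₂(1 + λh₁) → λ(E₁h₂ − E₂h₁) = E₂ → λ = E₂/(E₁h₂ − E₂h₁).
λ = 100/(367×6.61 − 100×5.46) = 100/1880 = 0.0532 per min.

0.053 per min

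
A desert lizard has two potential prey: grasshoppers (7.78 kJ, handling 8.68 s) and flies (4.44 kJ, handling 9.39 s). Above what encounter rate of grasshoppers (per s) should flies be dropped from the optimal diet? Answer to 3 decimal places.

0.129 per s

Drop flies once their profitability E₂/h₂ falls below the rate achievable on grasshoppers alone: E₂/h₂ = λE₁/(1 + λh₁).
Solve for λ: λE₁h₂ = E₂(1 + λh₁) → λ(E₁h₂ − E₂h₁) = E₂ → λ = E₂/(E₁h₂ − E₂h₁).
λ = 4.44/(7.78×9.39 − 4.44×8.68) = 4.44/34.52 = 0.1286 per s.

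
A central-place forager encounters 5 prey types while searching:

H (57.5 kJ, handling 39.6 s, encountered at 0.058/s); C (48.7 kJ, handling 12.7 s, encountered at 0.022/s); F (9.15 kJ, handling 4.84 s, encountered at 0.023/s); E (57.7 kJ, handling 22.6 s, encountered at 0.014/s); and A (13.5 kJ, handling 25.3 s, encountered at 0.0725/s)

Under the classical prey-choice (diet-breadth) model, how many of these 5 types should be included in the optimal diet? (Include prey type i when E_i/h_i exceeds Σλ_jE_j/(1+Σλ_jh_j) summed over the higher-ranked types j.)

Rank by E/h (kJ/s): C 3.83, E 2.55, F 1.89, H 1.45, A 0.534. Include each in turn until the next type's E/h falls below the running intake rate.
Rate on top 1: 0.8374. E: 2.55 > 0.8374 → include.
Rate on top 2: 1.178. F: 1.89 > 1.178 → include.
Rate on top 3: 1.224. H: 1.45 > 1.224 → include.
Rate on top 4: 1.355. A: 0.534 < 1.355 → exclude; stop.
Optimal diet: C, E, F, H — 4 of 5 types.

4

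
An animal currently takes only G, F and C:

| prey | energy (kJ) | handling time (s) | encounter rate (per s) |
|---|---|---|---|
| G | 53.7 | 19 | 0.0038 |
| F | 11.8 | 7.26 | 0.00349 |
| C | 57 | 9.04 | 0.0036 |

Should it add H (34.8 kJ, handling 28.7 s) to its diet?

On G, F and C alone, R = ΣλE/(1+Σλh) = 0.4504/1.13 = 0.3986 kJ/s.
Profitability of H: 34.8/28.7 = 1.213 kJ/s.
1.213 > 0.3986, so adding H raises the average — include it.

Yes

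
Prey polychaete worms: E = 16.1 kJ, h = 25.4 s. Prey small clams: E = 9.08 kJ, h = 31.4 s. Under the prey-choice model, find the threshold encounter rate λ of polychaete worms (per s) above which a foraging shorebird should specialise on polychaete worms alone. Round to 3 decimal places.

0.033 per s

At the threshold, the rate on polychaete worms alone equals the profitability of small clams: λ·16.1/(1 + λ·25.4) = 9.08/31.4 = 0.2892.
Rearranging, λ(16.1 − 0.2892×25.4) = 0.2892, so λ = 0.2892/8.755 = 0.03303 per s.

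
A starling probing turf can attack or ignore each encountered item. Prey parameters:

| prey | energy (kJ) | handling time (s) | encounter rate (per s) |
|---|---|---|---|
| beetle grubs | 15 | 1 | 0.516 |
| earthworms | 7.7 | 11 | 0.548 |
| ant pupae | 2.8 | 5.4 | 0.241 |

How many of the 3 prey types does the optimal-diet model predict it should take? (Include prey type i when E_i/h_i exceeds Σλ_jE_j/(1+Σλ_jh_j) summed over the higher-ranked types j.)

1

Profitabilities (E/h, kJ/s): beetle grubs 15, earthworms 0.7, ant pupae 0.519. Add prey in this order while the next type's profitability exceeds the intake rate on those already taken.
Rate on top 1: 5.106. earthworms: 0.7 < 5.106 → exclude; stop.
Optimal diet: beetle grubs — 1 of 3 types.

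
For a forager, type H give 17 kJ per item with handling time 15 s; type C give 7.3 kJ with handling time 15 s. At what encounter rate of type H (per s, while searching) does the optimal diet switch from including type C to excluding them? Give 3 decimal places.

Drop type C once their profitability E₂/h₂ falls below the rate achievable on type H alone: E₂/h₂ = λE₁/(1 + λh₁).
Solve for λ: λE₁h₂ = E₂(1 + λh₁) → λ(E₁h₂ − E₂h₁) = E₂ → λ = E₂/(E₁h₂ − E₂h₁).
λ = 7.3/(17×15 − 7.3×15) = 7.3/145.5 = 0.05017 per s.

0.050 per s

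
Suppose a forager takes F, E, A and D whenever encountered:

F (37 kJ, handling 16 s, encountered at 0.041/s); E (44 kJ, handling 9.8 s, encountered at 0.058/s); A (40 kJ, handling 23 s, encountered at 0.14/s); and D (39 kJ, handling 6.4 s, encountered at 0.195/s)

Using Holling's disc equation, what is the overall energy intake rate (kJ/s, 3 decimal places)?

Energy encountered per unit search time: 0.041×37 + 0.058×44 + 0.14×40 + 0.195×39 = 17.27 kJ/s.
Handling time per unit search time: 0.041×16 + 0.058×9.8 + 0.14×23 + 0.195×6.4 = 5.692.
Rate = 17.27/(1 + 5.692) = 2.581 kJ/s.

2.581 kJ/s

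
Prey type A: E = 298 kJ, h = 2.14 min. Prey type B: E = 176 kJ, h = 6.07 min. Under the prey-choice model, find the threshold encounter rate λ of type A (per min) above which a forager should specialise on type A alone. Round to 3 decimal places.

Drop type B once their profitability E₂/h₂ falls below the rate achievable on type A alone: E₂/h₂ = λE₁/(1 + λh₁).
Solve for λ: λE₁h₂ = E₂(1 + λh₁) → λ(E₁h₂ − E₂h₁) = E₂ → λ = E₂/(E₁h₂ − E₂h₁).
λ = 176/(298×6.07 − 176×2.14) = 176/1432 = 0.1229 per min.

0.123 per min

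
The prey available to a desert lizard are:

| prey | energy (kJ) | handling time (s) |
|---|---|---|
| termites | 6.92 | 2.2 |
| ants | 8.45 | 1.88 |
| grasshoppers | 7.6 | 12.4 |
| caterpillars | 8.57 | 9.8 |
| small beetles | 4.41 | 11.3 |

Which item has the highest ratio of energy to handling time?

In descending order of E/h:
ants: 8.45/1.88 = 4.49 kJ/s
termites: 6.92/2.2 = 3.15 kJ/s
caterpillars: 8.57/9.8 = 0.874 kJ/s
grasshoppers: 7.6/12.4 = 0.613 kJ/s
small beetles: 4.41/11.3 = 0.39 kJ/s

ants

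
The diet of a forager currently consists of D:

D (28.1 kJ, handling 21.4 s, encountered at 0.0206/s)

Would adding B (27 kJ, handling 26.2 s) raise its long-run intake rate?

Intake rate on the current diet: R = (0.0206×28.1) / (1 + 0.0206×21.4) = 0.5789/1.441 = 0.4018 kJ/s.
B: E/h = 27/26.2 = 1.031 kJ/s.
1.031 > 0.4018, so adding B raises the average — include it.

Yes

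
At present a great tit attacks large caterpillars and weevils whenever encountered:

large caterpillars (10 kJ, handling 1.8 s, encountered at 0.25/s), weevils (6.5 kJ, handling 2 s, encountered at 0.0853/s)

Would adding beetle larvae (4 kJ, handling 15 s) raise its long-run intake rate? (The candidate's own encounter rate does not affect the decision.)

No

Intake rate on the current diet: R = (0.25×10 + 0.0853×6.5) / (1 + 0.25×1.8 + 0.0853×2) = 3.054/1.621 = 1.885 kJ/s.
Profitability of beetle larvae: 4/15 = 0.2667 kJ/s.
0.2667 < 1.885, so adding beetle larvae would lower the average — exclude it.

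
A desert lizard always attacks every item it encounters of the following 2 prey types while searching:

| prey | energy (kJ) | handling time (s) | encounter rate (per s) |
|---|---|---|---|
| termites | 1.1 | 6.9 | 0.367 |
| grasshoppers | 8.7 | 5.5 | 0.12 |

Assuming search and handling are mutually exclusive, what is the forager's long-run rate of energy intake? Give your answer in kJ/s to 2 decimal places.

0.35 kJ/s

R = (0.367×1.1 + 0.12×8.7) / (1 + 0.367×6.9 + 0.12×5.5) = 1.448/4.192 = 0.3453 kJ/s.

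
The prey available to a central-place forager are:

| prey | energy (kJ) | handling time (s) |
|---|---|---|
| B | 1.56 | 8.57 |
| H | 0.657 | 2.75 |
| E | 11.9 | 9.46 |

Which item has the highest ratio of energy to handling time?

E

In descending order of E/h:
E: 11.9/9.46 = 1.26 kJ/s
H: 0.657/2.75 = 0.239 kJ/s
B: 1.56/8.57 = 0.182 kJ/s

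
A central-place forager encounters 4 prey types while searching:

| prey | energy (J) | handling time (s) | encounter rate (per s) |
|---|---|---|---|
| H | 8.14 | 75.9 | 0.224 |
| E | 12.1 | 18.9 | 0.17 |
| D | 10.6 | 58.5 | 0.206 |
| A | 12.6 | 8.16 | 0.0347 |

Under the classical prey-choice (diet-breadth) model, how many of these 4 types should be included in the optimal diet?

E/h in descending order: A 1.54, E 0.64, D 0.181, H 0.107 J/s. The optimal diet is the largest prefix of this list for which every included type satisfies E_i/h_i > R on the types above it.
Rate on top 1: 0.3407. E: 0.64 > 0.3407 → include.
Rate on top 2: 0.5547. D: 0.181 < 0.5547 → exclude; stop.
Optimal diet: A, E — 2 of 4 types.

2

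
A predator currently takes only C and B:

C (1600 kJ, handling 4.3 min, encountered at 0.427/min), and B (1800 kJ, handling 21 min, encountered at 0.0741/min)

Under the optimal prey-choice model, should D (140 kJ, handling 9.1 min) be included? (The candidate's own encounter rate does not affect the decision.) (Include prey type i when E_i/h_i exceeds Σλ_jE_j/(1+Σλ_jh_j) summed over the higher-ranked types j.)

On C and B alone, R = ΣλE/(1+Σλh) = 816.6/4.392 = 185.9 kJ/min.
Profitability of D: 140/9.1 = 15.38 kJ/min.
15.38 < 185.9, so adding D would lower the average — exclude it.

No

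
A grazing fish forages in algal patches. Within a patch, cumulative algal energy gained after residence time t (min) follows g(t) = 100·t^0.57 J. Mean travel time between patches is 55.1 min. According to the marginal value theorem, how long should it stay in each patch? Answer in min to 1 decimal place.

By the marginal value theorem, leave when the instantaneous gain rate g'(t) equals the habitat-wide average g(t)/(T + t).
g'(t) = 0.57·100·t^-0.43. Setting 0.57·100·t^-0.43 = 100·t^0.57/(55.1+t) gives 0.57(55.1+t) = t, so 0.43·t = 0.57×55.1.
t* = 0.57×55.1/0.43 = 73.04 min.

73.0 min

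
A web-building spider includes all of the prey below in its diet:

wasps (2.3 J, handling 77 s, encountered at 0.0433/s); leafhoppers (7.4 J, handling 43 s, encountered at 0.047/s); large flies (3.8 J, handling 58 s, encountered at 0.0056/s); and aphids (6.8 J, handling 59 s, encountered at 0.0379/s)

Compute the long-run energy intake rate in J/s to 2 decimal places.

0.08 J/s

R = (0.0433×2.3 + 0.047×7.4 + 0.0056×3.8 + 0.0379×6.8) / (1 + 0.0433×77 + 0.047×43 + 0.0056×58 + 0.0379×59) = 0.7264/8.916 = 0.08147 J/s.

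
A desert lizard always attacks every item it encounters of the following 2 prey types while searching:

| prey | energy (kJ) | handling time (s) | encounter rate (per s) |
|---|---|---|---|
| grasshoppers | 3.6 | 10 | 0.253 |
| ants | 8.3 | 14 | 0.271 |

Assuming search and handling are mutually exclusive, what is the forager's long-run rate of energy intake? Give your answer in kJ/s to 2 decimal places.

R = Σλ_iE_i / (1 + Σλ_ih_i)
Numerator: 0.253×3.6 + 0.271×8.3 = 3.16
Denominator: 1 + 0.253×10 + 0.271×14 = 7.324
R = 3.16/7.324 = 0.4315 kJ/s

0.43 kJ/s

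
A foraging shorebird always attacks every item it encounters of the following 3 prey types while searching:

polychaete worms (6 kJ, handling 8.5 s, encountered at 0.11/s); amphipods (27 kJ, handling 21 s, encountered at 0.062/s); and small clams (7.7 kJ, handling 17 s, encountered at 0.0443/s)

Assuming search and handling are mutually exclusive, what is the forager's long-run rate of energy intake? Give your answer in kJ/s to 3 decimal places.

0.670 kJ/s

R = Σλ_iE_i / (1 + Σλ_ih_i)
Numerator: 0.11×6 + 0.062×27 + 0.0443×7.7 = 2.675
Denominator: 1 + 0.11×8.5 + 0.062×21 + 0.0443×17 = 3.99
R = 2.675/3.99 = 0.6704 kJ/s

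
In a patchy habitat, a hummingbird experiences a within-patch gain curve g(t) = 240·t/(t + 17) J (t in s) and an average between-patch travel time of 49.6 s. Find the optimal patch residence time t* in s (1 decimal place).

29.0 s

Maximise g(t)/(T+t): set derivative to zero → g'(t)(T+t) = g(t).
g'(t) = 240·17/(t + 17)². Setting 240·17/(t+17)² = 240t/[(t+17)(49.6+t)] gives 17(49.6+t) = t(t+17), so t² = 17×49.6 = 843.2.
t* = √843.2 = 29.04 s.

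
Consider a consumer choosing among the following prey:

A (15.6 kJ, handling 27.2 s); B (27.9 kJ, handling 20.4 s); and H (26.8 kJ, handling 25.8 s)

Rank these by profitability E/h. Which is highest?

Profitability E/h (kJ/s): A = 15.6/27.2 = 0.574, B = 27.9/20.4 = 1.37, H = 26.8/25.8 = 1.04.
Ranked: B > H > A.

B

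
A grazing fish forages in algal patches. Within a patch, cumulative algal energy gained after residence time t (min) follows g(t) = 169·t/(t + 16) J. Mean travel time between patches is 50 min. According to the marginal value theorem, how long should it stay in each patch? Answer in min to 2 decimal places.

28.28 min

Maximise g(t)/(T+t): set derivative to zero → g'(t)(T+t) = g(t).
g'(t) = 169·16/(t + 16)². Setting 169·16/(t+16)² = 169t/[(t+16)(50+t)] gives 16(50+t) = t(t+16), so t² = 16×50 = 800.
t* = √800 = 28.28 min.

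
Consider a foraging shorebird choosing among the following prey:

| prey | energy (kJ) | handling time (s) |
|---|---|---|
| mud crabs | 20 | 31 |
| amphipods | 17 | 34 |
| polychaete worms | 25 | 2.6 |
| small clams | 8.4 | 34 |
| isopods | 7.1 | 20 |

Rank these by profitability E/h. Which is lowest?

small clams

Profitability E/h (kJ/s): mud crabs = 20/31 = 0.645, amphipods = 17/34 = 0.5, polychaete worms = 25/2.6 = 9.62, small clams = 8.4/34 = 0.247, isopods = 7.1/20 = 0.355.
Ranked: polychaete worms > mud crabs > amphipods > isopods > small clams.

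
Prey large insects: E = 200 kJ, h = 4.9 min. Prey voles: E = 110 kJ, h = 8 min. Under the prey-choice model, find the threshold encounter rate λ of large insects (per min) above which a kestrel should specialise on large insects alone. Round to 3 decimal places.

The zero-one rule: include voles iff E₂/h₂ > λE₁/(1+λh₁). Equality gives the switch point.
λE₁h₂ = E₂ + λE₂h₁ ⇒ λ = E₂/(E₁h₂ − E₂h₁) = 110/(1600 − 539) = 0.1037 per min.

0.104 per min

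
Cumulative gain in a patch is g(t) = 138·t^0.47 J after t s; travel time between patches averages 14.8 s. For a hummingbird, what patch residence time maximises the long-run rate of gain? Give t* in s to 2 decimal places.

Optimal t* satisfies g'(t*) = g(t*)/(T + t*).
g'(t) = 0.47·138·t^-0.53. Setting 0.47·138·t^-0.53 = 138·t^0.47/(14.8+t) gives 0.47(14.8+t) = t, so 0.53·t = 0.47×14.8.
t* = 0.47×14.8/0.53 = 13.12 s.

13.12 s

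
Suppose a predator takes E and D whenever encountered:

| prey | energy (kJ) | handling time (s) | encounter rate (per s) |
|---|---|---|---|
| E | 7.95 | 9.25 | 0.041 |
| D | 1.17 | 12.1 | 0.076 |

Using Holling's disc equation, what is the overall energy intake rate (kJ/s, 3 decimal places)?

R = (0.041×7.95 + 0.076×1.17) / (1 + 0.041×9.25 + 0.076×12.1) = 0.4149/2.299 = 0.1805 kJ/s.

0.180 kJ/s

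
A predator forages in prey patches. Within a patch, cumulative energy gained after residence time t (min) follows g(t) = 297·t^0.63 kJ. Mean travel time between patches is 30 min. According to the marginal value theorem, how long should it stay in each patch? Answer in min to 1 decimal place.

Optimal t* satisfies g'(t*) = g(t*)/(T + t*).
g'(t) = 0.63·297·t^-0.37. Setting 0.63·297·t^-0.37 = 297·t^0.63/(30+t) gives 0.63(30+t) = t, so 0.37·t = 0.63×30.
t* = 0.63×30/0.37 = 51.08 min.

51.1 min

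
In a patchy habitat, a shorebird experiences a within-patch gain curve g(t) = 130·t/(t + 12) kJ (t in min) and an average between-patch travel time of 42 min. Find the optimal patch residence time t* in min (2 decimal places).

22.45 min

Maximise g(t)/(T+t): set derivative to zero → g'(t)(T+t) = g(t).
g'(t) = 130·12/(t + 12)². Setting 130·12/(t+12)² = 130t/[(t+12)(42+t)] gives 12(42+t) = t(t+12), so t² = 12×42 = 504.
t* = √504 = 22.45 min.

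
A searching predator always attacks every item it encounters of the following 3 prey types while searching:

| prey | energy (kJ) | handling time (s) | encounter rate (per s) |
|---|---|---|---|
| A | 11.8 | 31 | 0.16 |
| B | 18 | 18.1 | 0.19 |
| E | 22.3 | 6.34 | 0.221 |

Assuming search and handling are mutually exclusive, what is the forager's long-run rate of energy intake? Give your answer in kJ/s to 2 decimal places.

R = Σλ_iE_i / (1 + Σλ_ih_i)
Numerator: 0.16×11.8 + 0.19×18 + 0.221×22.3 = 10.24
Denominator: 1 + 0.16×31 + 0.19×18.1 + 0.221×6.34 = 10.8
R = 10.24/10.8 = 0.9478 kJ/s

0.95 kJ/s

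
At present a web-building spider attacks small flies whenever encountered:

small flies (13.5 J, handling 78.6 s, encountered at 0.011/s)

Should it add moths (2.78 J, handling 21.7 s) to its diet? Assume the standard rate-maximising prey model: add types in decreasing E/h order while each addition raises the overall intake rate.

Yes

Intake rate on the current diet: R = (0.011×13.5) / (1 + 0.011×78.6) = 0.1485/1.865 = 0.07964 J/s.
moths: E/h = 2.78/21.7 = 0.1281 J/s.
0.1281 > 0.07964, so adding moths raises the average — include it.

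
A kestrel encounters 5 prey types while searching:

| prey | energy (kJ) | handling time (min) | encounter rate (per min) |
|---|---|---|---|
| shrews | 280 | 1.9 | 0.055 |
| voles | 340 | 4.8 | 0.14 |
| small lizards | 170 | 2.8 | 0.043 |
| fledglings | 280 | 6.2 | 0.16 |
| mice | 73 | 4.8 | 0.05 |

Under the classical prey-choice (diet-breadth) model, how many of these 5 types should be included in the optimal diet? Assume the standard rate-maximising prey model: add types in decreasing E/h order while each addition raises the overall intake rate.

E/h in descending order: shrews 147, voles 70.8, small lizards 60.7, fledglings 45.2, mice 15.2 kJ/min. The optimal diet is the largest prefix of this list for which every included type satisfies E_i/h_i > R on the types above it.
Rate on top 1: 13.94. voles: 70.8 > 13.94 → include.
Rate on top 2: 35.46. small lizards: 60.7 > 35.46 → include.
Rate on top 3: 37.07. fledglings: 45.2 > 37.07 → include.
Rate on top 4: 39.85. mice: 15.2 < 39.85 → exclude; stop.
Optimal diet: shrews, voles, small lizards, fledglings — 4 of 5 types.

4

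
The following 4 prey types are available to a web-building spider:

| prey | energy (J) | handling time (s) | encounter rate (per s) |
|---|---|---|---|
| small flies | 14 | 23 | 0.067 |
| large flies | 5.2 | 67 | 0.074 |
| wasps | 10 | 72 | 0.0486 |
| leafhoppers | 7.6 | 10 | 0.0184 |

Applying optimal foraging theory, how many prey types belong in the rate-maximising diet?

2

Profitabilities (E/h, J/s): leafhoppers 0.76, small flies 0.609, wasps 0.139, large flies 0.0776. Add prey in this order while the next type's profitability exceeds the intake rate on those already taken.
Rate on top 1: 0.1181. small flies: 0.609 > 0.1181 → include.
Rate on top 2: 0.3955. wasps: 0.139 < 0.3955 → exclude; stop.
Optimal diet: leafhoppers, small flies — 2 of 4 types.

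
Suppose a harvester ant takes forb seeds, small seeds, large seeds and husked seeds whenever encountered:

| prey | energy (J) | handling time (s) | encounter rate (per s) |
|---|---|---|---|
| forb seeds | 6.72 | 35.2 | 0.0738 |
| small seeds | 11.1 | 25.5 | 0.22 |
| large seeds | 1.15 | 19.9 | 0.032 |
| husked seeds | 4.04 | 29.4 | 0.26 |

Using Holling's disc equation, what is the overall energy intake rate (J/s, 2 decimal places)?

0.23 J/s

Energy encountered per unit search time: 0.0738×6.72 + 0.22×11.1 + 0.032×1.15 + 0.26×4.04 = 4.025 J/s.
Handling time per unit search time: 0.0738×35.2 + 0.22×25.5 + 0.032×19.9 + 0.26×29.4 = 16.49.
Rate = 4.025/(1 + 16.49) = 0.2302 J/s.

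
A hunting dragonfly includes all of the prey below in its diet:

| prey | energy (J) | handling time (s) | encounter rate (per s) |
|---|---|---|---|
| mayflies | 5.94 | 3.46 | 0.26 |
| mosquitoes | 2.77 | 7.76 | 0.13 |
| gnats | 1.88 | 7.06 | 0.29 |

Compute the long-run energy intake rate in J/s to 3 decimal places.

0.494 J/s

Energy encountered per unit search time: 0.26×5.94 + 0.13×2.77 + 0.29×1.88 = 2.45 J/s.
Handling time per unit search time: 0.26×3.46 + 0.13×7.76 + 0.29×7.06 = 3.956.
Rate = 2.45/(1 + 3.956) = 0.4943 J/s.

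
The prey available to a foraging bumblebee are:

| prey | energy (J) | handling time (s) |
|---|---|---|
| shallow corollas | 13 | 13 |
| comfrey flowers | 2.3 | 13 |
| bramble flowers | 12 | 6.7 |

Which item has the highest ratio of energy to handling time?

Profitability E/h (J/s): shallow corollas = 13/13 = 1, comfrey flowers = 2.3/13 = 0.177, bramble flowers = 12/6.7 = 1.79.
Ranked: bramble flowers > shallow corollas > comfrey flowers.

bramble flowers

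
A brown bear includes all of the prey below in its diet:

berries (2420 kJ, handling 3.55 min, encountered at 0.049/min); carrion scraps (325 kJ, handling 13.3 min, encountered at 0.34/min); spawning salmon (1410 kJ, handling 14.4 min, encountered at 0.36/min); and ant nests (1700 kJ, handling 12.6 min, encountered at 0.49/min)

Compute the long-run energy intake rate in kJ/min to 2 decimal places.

Energy encountered per unit search time: 0.049×2420 + 0.34×325 + 0.36×1410 + 0.49×1700 = 1570 kJ/min.
Handling time per unit search time: 0.049×3.55 + 0.34×13.3 + 0.36×14.4 + 0.49×12.6 = 16.05.
Rate = 1570/(1 + 16.05) = 92.04 kJ/min.

92.04 kJ/min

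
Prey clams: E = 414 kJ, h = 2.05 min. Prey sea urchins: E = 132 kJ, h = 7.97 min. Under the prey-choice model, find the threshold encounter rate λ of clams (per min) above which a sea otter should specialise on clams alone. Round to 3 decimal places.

At the threshold, the rate on clams alone equals the profitability of sea urchins: λ·414/(1 + λ·2.05) = 132/7.97 = 16.56.
Rearranging, λ(414 − 16.56×2.05) = 16.56, so λ = 16.56/380 = 0.04358 per min.

0.044 per min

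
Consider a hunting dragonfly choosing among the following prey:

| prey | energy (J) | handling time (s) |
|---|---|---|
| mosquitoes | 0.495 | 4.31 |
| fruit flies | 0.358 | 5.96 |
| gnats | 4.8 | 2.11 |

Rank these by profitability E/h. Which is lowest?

In descending order of E/h:
gnats: 4.8/2.11 = 2.27 J/s
mosquitoes: 0.495/4.31 = 0.115 J/s
fruit flies: 0.358/5.96 = 0.0601 J/s

fruit flies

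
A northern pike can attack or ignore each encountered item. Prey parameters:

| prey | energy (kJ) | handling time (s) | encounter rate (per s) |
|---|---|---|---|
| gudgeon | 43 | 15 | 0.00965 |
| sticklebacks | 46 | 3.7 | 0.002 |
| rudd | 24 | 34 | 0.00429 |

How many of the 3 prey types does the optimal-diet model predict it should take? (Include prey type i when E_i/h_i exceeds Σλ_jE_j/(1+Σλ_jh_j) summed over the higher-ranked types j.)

Rank by E/h (kJ/s): sticklebacks 12.4, gudgeon 2.87, rudd 0.706. Include each in turn until the next type's E/h falls below the running intake rate.
Rate on top 1: 0.09132. gudgeon: 2.87 > 0.09132 → include.
Rate on top 2: 0.44. rudd: 0.706 > 0.44 → include.
Optimal diet: sticklebacks, gudgeon, rudd — 3 of 3 types.

3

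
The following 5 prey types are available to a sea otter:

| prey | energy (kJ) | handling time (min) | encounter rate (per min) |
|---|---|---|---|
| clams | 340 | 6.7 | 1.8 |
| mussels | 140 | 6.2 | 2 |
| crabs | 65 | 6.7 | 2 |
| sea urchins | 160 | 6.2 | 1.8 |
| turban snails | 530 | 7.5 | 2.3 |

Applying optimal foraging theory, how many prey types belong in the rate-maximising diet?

1

Rank by E/h (kJ/min): turban snails 70.7, clams 50.7, sea urchins 25.8, mussels 22.6, crabs 9.7. Include each in turn until the next type's E/h falls below the running intake rate.
Rate on top 1: 66.79. clams: 50.7 < 66.79 → exclude; stop.
Optimal diet: turban snails — 1 of 5 types.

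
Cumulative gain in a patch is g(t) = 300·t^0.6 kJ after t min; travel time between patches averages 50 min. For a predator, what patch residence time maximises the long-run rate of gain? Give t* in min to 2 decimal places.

75.00 min

Maximise g(t)/(T+t): set derivative to zero → g'(t)(T+t) = g(t).
g'(t) = 0.6·300·t^-0.4. Setting 0.6·300·t^-0.4 = 300·t^0.6/(50+t) gives 0.6(50+t) = t, so 0.40·t = 0.6×50.
t* = 0.6×50/0.40 = 75 min.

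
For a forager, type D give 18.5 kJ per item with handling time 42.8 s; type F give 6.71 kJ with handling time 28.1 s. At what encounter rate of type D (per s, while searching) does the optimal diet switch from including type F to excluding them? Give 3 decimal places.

0.029 per s

The zero-one rule: include type F iff E₂/h₂ > λE₁/(1+λh₁). Equality gives the switch point.
λE₁h₂ = E₂ + λE₂h₁ ⇒ λ = E₂/(E₁h₂ − E₂h₁) = 6.71/(519.9 − 287.2) = 0.02884 per s.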